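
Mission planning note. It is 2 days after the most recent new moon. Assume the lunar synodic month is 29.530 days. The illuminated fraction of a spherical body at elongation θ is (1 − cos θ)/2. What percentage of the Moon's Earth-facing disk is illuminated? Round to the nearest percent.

Elongation θ = 360° × 2/29.530 ≈ 24.4°.
cos 24.4° = 0.911, so f = (1 − 0.911)/2 = 0.045, so 4%.

4%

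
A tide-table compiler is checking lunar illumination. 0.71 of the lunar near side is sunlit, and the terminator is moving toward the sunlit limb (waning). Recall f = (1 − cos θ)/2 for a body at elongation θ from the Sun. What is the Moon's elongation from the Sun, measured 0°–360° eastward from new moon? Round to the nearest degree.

245°

From f = (1 − cos θ)/2: cos θ = 1 − 2×0.71 = -0.420; arccos → 114.8°.
A waning Moon lies in 180°–360°, so θ = 360° − 114.8° = 245.2°.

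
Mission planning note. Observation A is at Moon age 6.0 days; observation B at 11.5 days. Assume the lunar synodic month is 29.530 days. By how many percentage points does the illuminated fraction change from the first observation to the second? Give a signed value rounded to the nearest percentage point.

+53 pp

First observation: θ = 360°·6.0/29.530 = 73.1°, so f = 0.355.
Second observation: θ = 140.2°, f = 0.884.
Δf = 0.884 − 0.355 = +0.529, i.e. +53 pp.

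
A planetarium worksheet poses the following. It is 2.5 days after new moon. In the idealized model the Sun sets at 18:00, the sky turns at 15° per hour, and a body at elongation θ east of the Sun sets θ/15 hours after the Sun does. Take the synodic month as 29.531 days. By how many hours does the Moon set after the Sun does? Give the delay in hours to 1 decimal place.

2.0 h

The Moon has covered 2.5/29.531 of its cycle, so θ ≈ 360° × 2.5/29.531 = 30.5°.
At 15° of sky rotation per hour, 30.5° corresponds to a 2.03 h lag.
So the Moon sets 2.03 h after the Sun.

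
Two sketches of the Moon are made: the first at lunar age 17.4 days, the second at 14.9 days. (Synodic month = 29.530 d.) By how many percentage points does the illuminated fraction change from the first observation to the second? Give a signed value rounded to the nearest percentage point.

+8 percentage points

θ₁ = 360° × 17.4/29.530 = 212.1°, f₁ = (1 − cos θ₁)/2 = 0.923.
θ₂ = 360° × 14.9/29.530 = 181.6°, f₂ = (1 − cos θ₂)/2 = 1.000.
Change = f₂ − f₁ = +0.076 → +8 percentage points.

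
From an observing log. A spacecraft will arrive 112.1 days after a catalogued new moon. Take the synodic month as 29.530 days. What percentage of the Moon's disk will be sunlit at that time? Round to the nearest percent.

112.1/29.530 = 3.796 lunations, so 3 complete cycles and 23.51 d into the next.
Phase angle: θ = 360°·(23.51 d)/(29.530 d) = 286.6°.
cos 286.6° = 0.286, so f = (1 − 0.286)/2 = 0.357, so 36%.

36%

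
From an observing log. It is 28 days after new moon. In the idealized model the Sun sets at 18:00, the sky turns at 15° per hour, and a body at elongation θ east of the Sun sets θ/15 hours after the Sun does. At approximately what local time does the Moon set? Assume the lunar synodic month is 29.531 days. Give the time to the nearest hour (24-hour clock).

The Moon has covered 28/29.531 of its cycle, so θ ≈ 360° × 28/29.531 = 341.3°.
At 15° of sky rotation per hour, 341.3° corresponds to a 22.76 h lag.
18:00 + 22.76 h ≈ 16:45 → 17:00 to the nearest hour.

17:00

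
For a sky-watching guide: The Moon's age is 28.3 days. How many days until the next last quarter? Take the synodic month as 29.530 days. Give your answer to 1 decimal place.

Last quarter occurs at elongation 270°, i.e. at age 29.530 × 270/360 = 22.148 d.
This lunation's last quarter (22.148 d) has passed, so add one period: 51.678 − 28.3 = 23.378 days.

23.4 days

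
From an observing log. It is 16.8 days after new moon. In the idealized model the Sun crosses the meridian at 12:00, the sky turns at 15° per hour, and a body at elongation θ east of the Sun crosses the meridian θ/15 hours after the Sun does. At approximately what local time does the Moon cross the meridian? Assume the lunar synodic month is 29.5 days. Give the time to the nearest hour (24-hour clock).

Phase angle: θ = 360°·(16.8 d)/(29.5 d) = 205.0°.
Delay after the Sun = 205.0° / (15°/h) ≈ 13.67 h.
12:00 + 13.67 h ≈ 01:40 → 02:00 to the nearest hour.

02:00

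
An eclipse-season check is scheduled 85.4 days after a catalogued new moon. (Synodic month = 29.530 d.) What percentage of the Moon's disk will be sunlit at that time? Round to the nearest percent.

85.4 d spans 2 complete synodic months (2 × 29.530 = 59.06 d) plus 26.34 d.
Phase angle: θ = 360°·(26.34 d)/(29.530 d) = 321.1°.
cos 321.1° = 0.778, so f = (1 − 0.778)/2 = 0.111, so 11%.

11%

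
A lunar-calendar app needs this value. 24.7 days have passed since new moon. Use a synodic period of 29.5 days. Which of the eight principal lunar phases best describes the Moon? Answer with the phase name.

θ ≈ 360° × 24.7/29.5 = 301°, which falls in the waning crescent sector.

waning crescent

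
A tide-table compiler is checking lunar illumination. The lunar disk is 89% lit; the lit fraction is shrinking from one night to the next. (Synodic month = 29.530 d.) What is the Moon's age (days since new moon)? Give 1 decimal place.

17.9 days

Invert f = (1 − cos θ)/2 to get cos θ = 1 − 2(0.89) = -0.780, hence θ₀ = arccos -0.780 = 141.3°.
A waning Moon lies in 180°–360°, so θ = 360° − 141.3° = 218.7°.
Age = 29.530 × 218.7°/360° ≈ 17.94 days.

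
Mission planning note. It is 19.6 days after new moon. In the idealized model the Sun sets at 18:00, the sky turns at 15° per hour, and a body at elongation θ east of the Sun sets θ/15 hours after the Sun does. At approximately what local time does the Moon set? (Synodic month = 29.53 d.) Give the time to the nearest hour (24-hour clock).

10:00

Elongation θ = 360° × 19.6/29.53 ≈ 238.9°.
Delay after the Sun = 238.9° / (15°/h) ≈ 15.93 h.
18:00 + 15.93 h ≈ 09:56 → 10:00 to the nearest hour.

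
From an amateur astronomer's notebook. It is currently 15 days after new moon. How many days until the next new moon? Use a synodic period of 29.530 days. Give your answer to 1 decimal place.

One full lunation from the last new moon is 29.530 d; remaining = 29.530 − 15 = 14.530 d.

14.5 days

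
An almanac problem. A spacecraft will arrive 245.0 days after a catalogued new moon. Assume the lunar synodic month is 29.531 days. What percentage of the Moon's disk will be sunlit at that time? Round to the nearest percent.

64%

245.0/29.531 = 8.296 lunations, so 8 complete cycles and 8.75 d into the next.
The Moon has covered 8.75/29.531 of its cycle, so θ ≈ 360° × 8.75/29.531 = 106.7°.
With cos θ = (-0.287), the lit fraction is (1 − (-0.287))/2 ≈ 0.644, so 64%.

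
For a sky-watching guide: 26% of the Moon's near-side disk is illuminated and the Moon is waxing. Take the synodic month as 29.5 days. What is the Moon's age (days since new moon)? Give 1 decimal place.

cos θ = 1 − 2f = 0.480, giving a principal value of 61.3°.
The Moon is waxing (0°–180°), so θ = 61.3° directly.
That fraction of the synodic month is 61.3/360 × 29.5 d ≈ 5.02 d.

5.0 days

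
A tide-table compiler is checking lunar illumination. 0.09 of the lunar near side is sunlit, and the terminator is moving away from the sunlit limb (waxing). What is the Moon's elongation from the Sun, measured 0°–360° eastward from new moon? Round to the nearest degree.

Invert f = (1 − cos θ)/2 to get cos θ = 1 − 2(0.09) = 0.820, hence θ₀ = arccos 0.820 = 34.9°.
The Moon is waxing (0°–180°), so θ = 34.9° directly.

35°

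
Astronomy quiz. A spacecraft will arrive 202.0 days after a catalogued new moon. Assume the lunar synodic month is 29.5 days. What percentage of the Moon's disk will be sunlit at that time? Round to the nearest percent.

202.0 d spans 6 complete synodic months (6 × 29.5 = 177.00 d) plus 25.00 d.
Elongation θ = 360° × 25.00/29.5 ≈ 305.1°.
With cos θ = 0.575, the lit fraction is (1 − 0.575)/2 ≈ 0.213, so 21%.

21%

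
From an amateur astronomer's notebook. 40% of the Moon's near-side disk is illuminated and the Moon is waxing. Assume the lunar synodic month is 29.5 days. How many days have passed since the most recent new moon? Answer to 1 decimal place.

From f = (1 − cos θ)/2: cos θ = 1 − 2×0.40 = 0.200; arccos → 78.5°.
Before full moon the principal value applies: θ = 78.5°.
At 360°/29.5 d per day, 78.5° corresponds to 6.43 days.

6.4 days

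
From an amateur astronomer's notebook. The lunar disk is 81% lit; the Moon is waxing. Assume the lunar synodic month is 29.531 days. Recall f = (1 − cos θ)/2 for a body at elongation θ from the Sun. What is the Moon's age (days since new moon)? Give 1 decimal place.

Invert f = (1 − cos θ)/2 to get cos θ = 1 − 2(0.81) = -0.620, hence θ₀ = arccos -0.620 = 128.3°.
Before full moon the principal value applies: θ = 128.3°.
At 360°/29.531 d per day, 128.3° corresponds to 10.53 days.

10.5 days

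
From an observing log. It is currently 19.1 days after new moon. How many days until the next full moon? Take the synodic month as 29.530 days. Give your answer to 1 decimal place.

Full moon is 0.5 of the way through the cycle: age 0.5 × 29.530 = 14.765 d.
Already past this cycle's full moon; the next is at 14.765 + 29.530 = 44.295 d, so 44.295 − 19.1 = 25.195 days.

25.2 days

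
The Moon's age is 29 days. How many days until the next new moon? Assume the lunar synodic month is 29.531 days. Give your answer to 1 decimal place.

0.5 days

The next new moon completes the synodic month: 29.531 − 29 = 0.531 days.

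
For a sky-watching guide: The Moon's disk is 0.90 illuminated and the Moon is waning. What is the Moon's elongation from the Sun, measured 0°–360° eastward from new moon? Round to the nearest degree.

From f = (1 − cos θ)/2: cos θ = 1 − 2×0.90 = -0.800; arccos → 143.1°.
A waning Moon lies in 180°–360°, so θ = 360° − 143.1° = 216.9°.

217°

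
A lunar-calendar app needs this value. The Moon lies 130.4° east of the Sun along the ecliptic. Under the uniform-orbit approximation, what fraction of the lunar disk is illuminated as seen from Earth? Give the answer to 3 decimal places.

cos 130.4° = (-0.648), so f = (1 − (-0.648))/2 = 0.824.

0.824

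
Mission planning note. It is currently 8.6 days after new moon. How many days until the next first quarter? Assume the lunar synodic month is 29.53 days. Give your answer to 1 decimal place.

28.3 days

First quarter is 0.25 of the way through the cycle: age 0.25 × 29.53 = 7.383 d.
This lunation's first quarter (7.383 d) has passed, so add one period: 36.913 − 8.6 = 28.313 days.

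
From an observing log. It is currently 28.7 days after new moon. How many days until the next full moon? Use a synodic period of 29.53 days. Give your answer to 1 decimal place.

15.6 days

Full moon is 0.5 of the way through the cycle: age 0.5 × 29.53 = 14.765 d.
Already past this cycle's full moon; the next is at 14.765 + 29.53 = 44.295 d, so 44.295 − 28.7 = 15.595 days.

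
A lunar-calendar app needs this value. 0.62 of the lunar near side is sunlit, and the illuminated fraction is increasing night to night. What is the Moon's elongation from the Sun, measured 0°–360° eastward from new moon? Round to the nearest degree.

From f = (1 − cos θ)/2: cos θ = 1 − 2×0.62 = -0.240; arccos → 103.9°.
The Moon is waxing (0°–180°), so θ = 103.9° directly.

104°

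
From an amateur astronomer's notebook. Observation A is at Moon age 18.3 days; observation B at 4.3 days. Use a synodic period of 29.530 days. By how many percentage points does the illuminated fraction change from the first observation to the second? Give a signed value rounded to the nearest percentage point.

First observation: θ = 360°·18.3/29.530 = 223.1°, so f = 0.865.
Second observation: θ = 52.4°, f = 0.195.
Δf = 0.195 − 0.865 = -0.670, i.e. -67 pp.

-67 percentage points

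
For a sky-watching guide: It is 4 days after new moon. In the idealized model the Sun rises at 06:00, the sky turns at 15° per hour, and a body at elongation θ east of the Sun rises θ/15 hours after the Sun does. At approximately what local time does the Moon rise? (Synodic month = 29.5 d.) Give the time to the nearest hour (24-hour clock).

09:00

The Moon has covered 4/29.5 of its cycle, so θ ≈ 360° × 4/29.5 = 48.8°.
Delay after the Sun = 48.8° / (15°/h) ≈ 3.25 h.
06:00 + 3.25 h ≈ 09:15 → 09:00 to the nearest hour.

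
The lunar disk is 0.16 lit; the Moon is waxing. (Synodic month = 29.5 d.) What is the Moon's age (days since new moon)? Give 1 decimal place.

cos θ = 1 − 2f = 0.680, giving a principal value of 47.2°.
Before full moon the principal value applies: θ = 47.2°.
Age = 29.5 × 47.2°/360° ≈ 3.86 days.

3.9 days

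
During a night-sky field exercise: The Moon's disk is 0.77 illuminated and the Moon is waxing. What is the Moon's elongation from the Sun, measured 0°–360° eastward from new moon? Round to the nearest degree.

123°

Invert f = (1 − cos θ)/2 to get cos θ = 1 − 2(0.77) = -0.540, hence θ₀ = arccos -0.540 = 122.7°.
Before full moon the principal value applies: θ = 122.7°.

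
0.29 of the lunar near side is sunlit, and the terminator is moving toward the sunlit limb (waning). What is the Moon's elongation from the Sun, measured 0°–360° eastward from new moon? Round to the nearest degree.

295°

cos θ = 1 − 2f = 0.420, giving a principal value of 65.2°.
Since the Moon is past full (waning), take the reflex angle: θ = 360° − 65.2° = 294.8°.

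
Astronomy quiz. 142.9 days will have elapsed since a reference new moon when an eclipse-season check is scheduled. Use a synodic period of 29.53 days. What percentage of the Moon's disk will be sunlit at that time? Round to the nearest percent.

142.9/29.53 = 4.839 lunations, so 4 complete cycles and 24.78 d into the next.
Elongation θ = 360° × 24.78/29.53 ≈ 302.1°.
Illuminated fraction = (1 − cos 302.1°)/2 = (1 − 0.531)/2 ≈ 0.234, so 23%.

23%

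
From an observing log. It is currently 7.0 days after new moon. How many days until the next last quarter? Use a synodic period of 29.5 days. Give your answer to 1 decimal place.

Last quarter is 0.75 of the way through the cycle: age 0.75 × 29.5 = 22.125 d.
That is 22.125 − 7.0 = 15.125 days ahead.

15.1 days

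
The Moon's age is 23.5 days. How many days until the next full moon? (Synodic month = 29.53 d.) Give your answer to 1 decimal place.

20.8 days

Full moon is 0.5 of the way through the cycle: age 0.5 × 29.53 = 14.765 d.
This lunation's full moon (14.765 d) has passed, so add one period: 44.295 − 23.5 = 20.795 days.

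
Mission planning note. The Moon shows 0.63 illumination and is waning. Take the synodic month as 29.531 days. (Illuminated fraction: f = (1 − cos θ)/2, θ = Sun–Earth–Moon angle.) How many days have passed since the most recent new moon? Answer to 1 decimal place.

cos θ = 1 − 2f = -0.260, giving a principal value of 105.1°.
Waning ⇒ past full, so θ = 360° − 105.1° = 254.9°.
That fraction of the synodic month is 254.9/360 × 29.531 d ≈ 20.91 d.

20.9 days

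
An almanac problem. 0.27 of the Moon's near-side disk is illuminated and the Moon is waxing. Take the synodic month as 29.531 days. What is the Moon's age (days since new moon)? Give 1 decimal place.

From f = (1 − cos θ)/2: cos θ = 1 − 2×0.27 = 0.460; arccos → 62.6°.
Waxing ⇒ before full, so θ = 62.6°.
At 360°/29.531 d per day, 62.6° corresponds to 5.14 days.

5.1 days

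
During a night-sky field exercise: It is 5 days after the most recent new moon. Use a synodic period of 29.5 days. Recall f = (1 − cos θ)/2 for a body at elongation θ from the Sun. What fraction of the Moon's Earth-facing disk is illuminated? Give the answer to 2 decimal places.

Elongation θ = 360° × 5/29.5 ≈ 61.0°.
Illuminated fraction = (1 − cos 61.0°)/2 = (1 − 0.485)/2 ≈ 0.258.

0.26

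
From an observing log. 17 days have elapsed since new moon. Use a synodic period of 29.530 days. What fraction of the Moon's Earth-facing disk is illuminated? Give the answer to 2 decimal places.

0.94

Phase angle: θ = 360°·(17 d)/(29.530 d) = 207.2°.
cos 207.2° = (-0.889), so f = (1 − (-0.889))/2 = 0.945.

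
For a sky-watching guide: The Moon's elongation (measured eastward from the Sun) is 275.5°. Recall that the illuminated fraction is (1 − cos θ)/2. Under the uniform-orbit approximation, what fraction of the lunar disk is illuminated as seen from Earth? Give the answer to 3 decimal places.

Half-versine of 275.5°: (1 − 0.096)/2 = 0.452.

0.452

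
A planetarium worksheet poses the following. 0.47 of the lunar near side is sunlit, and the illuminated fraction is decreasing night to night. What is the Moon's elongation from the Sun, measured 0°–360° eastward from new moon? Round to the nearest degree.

Invert f = (1 − cos θ)/2 to get cos θ = 1 − 2(0.47) = 0.060, hence θ₀ = arccos 0.060 = 86.6°.
Since the Moon is past full (waning), take the reflex angle: θ = 360° − 86.6° = 273.4°.

273°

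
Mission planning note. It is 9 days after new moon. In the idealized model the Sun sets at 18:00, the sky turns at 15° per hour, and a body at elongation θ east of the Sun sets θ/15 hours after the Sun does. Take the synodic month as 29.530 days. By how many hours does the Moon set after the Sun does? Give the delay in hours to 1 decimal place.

Elongation θ = 360° × 9/29.530 ≈ 109.7°.
Delay after the Sun = 109.7° / (15°/h) ≈ 7.31 h.
So the Moon sets 7.31 h after the Sun.

7.3 h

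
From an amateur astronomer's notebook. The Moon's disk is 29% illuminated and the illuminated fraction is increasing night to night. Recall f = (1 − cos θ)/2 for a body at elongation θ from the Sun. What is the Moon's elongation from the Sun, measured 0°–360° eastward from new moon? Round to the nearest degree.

65°

cos θ = 1 − 2f = 0.420, giving a principal value of 65.2°.
The Moon is waxing (0°–180°), so θ = 65.2° directly.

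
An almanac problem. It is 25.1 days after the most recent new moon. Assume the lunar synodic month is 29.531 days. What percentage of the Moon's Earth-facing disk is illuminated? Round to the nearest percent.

21%

The Moon has covered 25.1/29.531 of its cycle, so θ ≈ 360° × 25.1/29.531 = 306.0°.
With cos θ = 0.588, the lit fraction is (1 − 0.588)/2 ≈ 0.206, so 21%.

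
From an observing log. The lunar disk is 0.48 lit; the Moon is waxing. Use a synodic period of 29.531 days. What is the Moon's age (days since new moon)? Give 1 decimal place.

cos θ = 1 − 2f = 0.040, giving a principal value of 87.7°.
The Moon is waxing (0°–180°), so θ = 87.7° directly.
That fraction of the synodic month is 87.7/360 × 29.531 d ≈ 7.19 d.

7.2 days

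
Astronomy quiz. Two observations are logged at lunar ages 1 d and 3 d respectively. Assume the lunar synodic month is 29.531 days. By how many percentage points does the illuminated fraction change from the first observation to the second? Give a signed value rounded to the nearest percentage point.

θ₁ = 360° × 1/29.531 = 12.2°, f₁ = (1 − cos θ₁)/2 = 0.011.
θ₂ = 360° × 3/29.531 = 36.6°, f₂ = (1 − cos θ₂)/2 = 0.098.
Change = f₂ − f₁ = +0.087 → +9 percentage points.

+9 pp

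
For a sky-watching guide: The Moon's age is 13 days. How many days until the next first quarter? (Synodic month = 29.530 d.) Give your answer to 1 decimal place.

23.9 days

First quarter occurs at elongation 90°, i.e. at age 29.530 × 90/360 = 7.383 d.
Already past this cycle's first quarter; the next is at 7.383 + 29.530 = 36.913 d, so 36.913 − 13 = 23.913 days.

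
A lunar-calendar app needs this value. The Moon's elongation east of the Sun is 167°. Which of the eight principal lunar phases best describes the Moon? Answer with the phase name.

The full moon sector spans roughly 158°–202°; 167° falls inside it.

full moon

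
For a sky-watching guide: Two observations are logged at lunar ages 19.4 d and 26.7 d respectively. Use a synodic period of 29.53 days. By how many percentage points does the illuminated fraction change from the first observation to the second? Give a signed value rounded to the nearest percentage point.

-69 pp

θ₁ = 360° × 19.4/29.53 = 236.5°, f₁ = (1 − cos θ₁)/2 = 0.776.
θ₂ = 360° × 26.7/29.53 = 325.5°, f₂ = (1 − cos θ₂)/2 = 0.088.
Change = f₂ − f₁ = -0.688 → -69 percentage points.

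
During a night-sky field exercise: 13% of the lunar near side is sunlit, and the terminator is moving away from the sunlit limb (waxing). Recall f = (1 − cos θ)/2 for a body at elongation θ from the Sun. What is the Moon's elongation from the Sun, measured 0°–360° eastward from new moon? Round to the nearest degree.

From f = (1 − cos θ)/2: cos θ = 1 − 2×0.13 = 0.740; arccos → 42.3°.
Waxing ⇒ before full, so θ = 42.3°.

42°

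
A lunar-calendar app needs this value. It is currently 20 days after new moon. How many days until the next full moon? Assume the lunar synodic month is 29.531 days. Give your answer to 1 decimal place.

Full moon is 0.5 of the way through the cycle: age 0.5 × 29.531 = 14.765 d.
Already past this cycle's full moon; the next is at 14.765 + 29.531 = 44.296 d, so 44.296 − 20 = 24.296 days.

24.3 days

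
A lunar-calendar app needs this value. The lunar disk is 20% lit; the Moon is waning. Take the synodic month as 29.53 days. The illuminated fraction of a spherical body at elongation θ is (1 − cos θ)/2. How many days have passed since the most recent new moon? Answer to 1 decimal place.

25.2 days

From f = (1 − cos θ)/2: cos θ = 1 − 2×0.20 = 0.600; arccos → 53.1°.
Since the Moon is past full (waning), take the reflex angle: θ = 360° − 53.1° = 306.9°.
Age = 29.53 × 306.9°/360° ≈ 25.17 days.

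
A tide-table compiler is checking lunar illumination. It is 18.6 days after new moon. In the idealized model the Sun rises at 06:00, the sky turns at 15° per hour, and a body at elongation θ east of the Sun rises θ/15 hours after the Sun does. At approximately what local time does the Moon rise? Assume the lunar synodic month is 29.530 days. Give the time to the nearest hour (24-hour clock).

21:00

The Moon has covered 18.6/29.530 of its cycle, so θ ≈ 360° × 18.6/29.530 = 226.8°.
Delay after the Sun = 226.8° / (15°/h) ≈ 15.12 h.
06:00 + 15.12 h ≈ 21:07 → 21:00 to the nearest hour.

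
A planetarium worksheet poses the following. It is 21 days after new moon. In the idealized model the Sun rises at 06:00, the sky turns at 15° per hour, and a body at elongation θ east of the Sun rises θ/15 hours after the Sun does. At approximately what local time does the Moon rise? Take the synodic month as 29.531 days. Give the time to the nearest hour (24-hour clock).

Elongation θ = 360° × 21/29.531 ≈ 256.0°.
Delay after the Sun = 256.0° / (15°/h) ≈ 17.07 h.
06:00 + 17.07 h ≈ 23:04 → 23:00 to the nearest hour.

23:00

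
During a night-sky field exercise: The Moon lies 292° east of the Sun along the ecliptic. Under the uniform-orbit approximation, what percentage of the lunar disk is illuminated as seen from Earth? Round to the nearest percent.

Half-versine of 292°: (1 − 0.375)/2 = 0.313, i.e. 31%.

31%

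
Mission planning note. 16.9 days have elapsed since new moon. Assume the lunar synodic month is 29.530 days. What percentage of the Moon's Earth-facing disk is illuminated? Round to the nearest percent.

95%

Elongation θ = 360° × 16.9/29.530 ≈ 206.0°.
With cos θ = (-0.899), the lit fraction is (1 − (-0.899))/2 ≈ 0.949, so 95%.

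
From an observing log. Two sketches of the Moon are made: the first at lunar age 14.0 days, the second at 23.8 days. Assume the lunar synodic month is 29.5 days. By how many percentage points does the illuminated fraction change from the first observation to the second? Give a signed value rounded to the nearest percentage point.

-67 percentage points

First observation: θ = 360°·14.0/29.5 = 170.8°, so f = 0.994.
Second observation: θ = 290.4°, f = 0.325.
Δf = 0.325 − 0.994 = -0.668, i.e. -67 pp.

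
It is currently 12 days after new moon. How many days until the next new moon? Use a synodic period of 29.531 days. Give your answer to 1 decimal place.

17.5 days

The next new moon completes the synodic month: 29.531 − 12 = 17.531 days.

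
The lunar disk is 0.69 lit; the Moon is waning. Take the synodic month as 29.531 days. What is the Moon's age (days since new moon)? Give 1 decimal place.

20.3 days

From f = (1 − cos θ)/2: cos θ = 1 − 2×0.69 = -0.380; arccos → 112.3°.
Waning ⇒ past full, so θ = 360° − 112.3° = 247.7°.
Age = 29.531 × 247.7°/360° ≈ 20.32 days.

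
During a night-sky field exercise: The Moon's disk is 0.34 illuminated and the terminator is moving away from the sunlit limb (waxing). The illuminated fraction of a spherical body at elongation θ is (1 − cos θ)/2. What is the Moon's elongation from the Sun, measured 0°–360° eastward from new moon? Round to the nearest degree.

Invert f = (1 − cos θ)/2 to get cos θ = 1 − 2(0.34) = 0.320, hence θ₀ = arccos 0.320 = 71.3°.
The Moon is waxing (0°–180°), so θ = 71.3° directly.

71°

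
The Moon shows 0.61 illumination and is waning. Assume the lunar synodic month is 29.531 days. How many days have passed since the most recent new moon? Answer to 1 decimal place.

Invert f = (1 − cos θ)/2 to get cos θ = 1 − 2(0.61) = -0.220, hence θ₀ = arccos -0.220 = 102.7°.
Since the Moon is past full (waning), take the reflex angle: θ = 360° − 102.7° = 257.3°.
That fraction of the synodic month is 257.3/360 × 29.531 d ≈ 21.11 d.

21.1 days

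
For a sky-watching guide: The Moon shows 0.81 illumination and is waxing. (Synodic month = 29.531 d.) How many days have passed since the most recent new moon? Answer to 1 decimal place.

cos θ = 1 − 2f = -0.620, giving a principal value of 128.3°.
The Moon is waxing (0°–180°), so θ = 128.3° directly.
At 360°/29.531 d per day, 128.3° corresponds to 10.53 days.

10.5 days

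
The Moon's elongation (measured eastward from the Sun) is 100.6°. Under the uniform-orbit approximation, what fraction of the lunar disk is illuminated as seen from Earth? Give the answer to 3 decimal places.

f = (1 − cos 100.6°)/2 = (1 − (-0.184))/2 ≈ 0.592.

0.592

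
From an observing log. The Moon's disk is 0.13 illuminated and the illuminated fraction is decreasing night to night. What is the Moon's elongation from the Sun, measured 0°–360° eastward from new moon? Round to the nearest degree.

318°

From f = (1 − cos θ)/2: cos θ = 1 − 2×0.13 = 0.740; arccos → 42.3°.
A waning Moon lies in 180°–360°, so θ = 360° − 42.3° = 317.7°.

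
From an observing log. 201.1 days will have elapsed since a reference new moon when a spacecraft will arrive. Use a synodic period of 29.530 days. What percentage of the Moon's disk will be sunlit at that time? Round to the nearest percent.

32%

201.1 d spans 6 complete synodic months (6 × 29.530 = 177.18 d) plus 23.92 d.
The Moon has covered 23.92/29.530 of its cycle, so θ ≈ 360° × 23.92/29.530 = 291.6°.
cos 291.6° = 0.368, so f = (1 − 0.368)/2 = 0.316, so 32%.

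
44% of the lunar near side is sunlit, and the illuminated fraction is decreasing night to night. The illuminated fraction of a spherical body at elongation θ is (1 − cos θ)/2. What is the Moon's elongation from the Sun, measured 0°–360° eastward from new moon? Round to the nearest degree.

cos θ = 1 − 2f = 0.120, giving a principal value of 83.1°.
Since the Moon is past full (waning), take the reflex angle: θ = 360° − 83.1° = 276.9°.

277°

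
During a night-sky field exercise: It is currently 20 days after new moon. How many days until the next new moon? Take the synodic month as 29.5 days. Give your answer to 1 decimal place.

9.5 days

One full lunation from the last new moon is 29.5 d; remaining = 29.5 − 20 = 9.500 d.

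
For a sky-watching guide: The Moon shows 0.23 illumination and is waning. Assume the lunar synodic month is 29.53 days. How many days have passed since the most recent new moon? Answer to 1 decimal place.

cos θ = 1 − 2f = 0.540, giving a principal value of 57.3°.
Waning ⇒ past full, so θ = 360° − 57.3° = 302.7°.
At 360°/29.53 d per day, 302.7° corresponds to 24.83 days.

24.8 days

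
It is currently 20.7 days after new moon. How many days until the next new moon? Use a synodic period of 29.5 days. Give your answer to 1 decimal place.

The next new moon completes the synodic month: 29.5 − 20.7 = 8.800 days.

8.8 days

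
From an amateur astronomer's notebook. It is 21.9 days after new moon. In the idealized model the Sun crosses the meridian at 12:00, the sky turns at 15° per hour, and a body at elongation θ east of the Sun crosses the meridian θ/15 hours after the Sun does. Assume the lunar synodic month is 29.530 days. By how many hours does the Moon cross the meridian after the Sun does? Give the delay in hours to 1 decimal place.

17.8 h

Phase angle: θ = 360°·(21.9 d)/(29.530 d) = 267.0°.
Delay after the Sun = 267.0° / (15°/h) ≈ 17.80 h.
So the Moon crosses the meridian 17.80 h after the Sun.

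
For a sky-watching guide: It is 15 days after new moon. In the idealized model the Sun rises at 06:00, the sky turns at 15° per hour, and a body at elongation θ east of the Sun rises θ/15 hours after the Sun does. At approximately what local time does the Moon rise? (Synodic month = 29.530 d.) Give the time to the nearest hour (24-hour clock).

Elongation θ = 360° × 15/29.530 ≈ 182.9°.
Delay after the Sun = 182.9° / (15°/h) ≈ 12.19 h.
06:00 + 12.19 h ≈ 18:11 → 18:00 to the nearest hour.

18:00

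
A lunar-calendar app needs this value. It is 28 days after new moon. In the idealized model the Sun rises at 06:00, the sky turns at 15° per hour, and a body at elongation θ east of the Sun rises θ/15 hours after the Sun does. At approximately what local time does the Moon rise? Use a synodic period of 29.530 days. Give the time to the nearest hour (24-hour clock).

Phase angle: θ = 360°·(28 d)/(29.530 d) = 341.3°.
Delay after the Sun = 341.3° / (15°/h) ≈ 22.76 h.
06:00 + 22.76 h ≈ 04:45 → 05:00 to the nearest hour.

05:00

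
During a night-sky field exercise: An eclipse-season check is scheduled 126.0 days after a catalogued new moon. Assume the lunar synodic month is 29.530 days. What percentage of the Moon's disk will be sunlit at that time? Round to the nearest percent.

Reduce mod P: 126.0 − 4×29.530 = 7.88 d into the current lunation.
Elongation θ = 360° × 7.88/29.530 ≈ 96.1°.
cos 96.1° = (-0.106), so f = (1 − (-0.106))/2 = 0.553, so 55%.

55%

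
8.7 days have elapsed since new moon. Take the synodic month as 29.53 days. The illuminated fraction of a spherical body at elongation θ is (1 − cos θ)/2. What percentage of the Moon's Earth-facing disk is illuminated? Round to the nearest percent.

64%

The Moon has covered 8.7/29.53 of its cycle, so θ ≈ 360° × 8.7/29.53 = 106.1°.
cos 106.1° = (-0.277), so f = (1 − (-0.277))/2 = 0.638, so 64%.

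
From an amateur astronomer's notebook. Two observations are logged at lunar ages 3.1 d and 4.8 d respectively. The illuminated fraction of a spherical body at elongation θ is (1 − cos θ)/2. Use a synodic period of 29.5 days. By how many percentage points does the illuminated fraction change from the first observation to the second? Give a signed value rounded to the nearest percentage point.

θ₁ = 360° × 3.1/29.5 = 37.8°, f₁ = (1 − cos θ₁)/2 = 0.105.
θ₂ = 360° × 4.8/29.5 = 58.6°, f₂ = (1 − cos θ₂)/2 = 0.239.
Change = f₂ − f₁ = +0.134 → +13 percentage points.

+13 percentage points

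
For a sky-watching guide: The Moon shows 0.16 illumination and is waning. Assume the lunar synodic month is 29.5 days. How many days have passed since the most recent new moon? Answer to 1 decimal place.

25.6 days

Invert f = (1 − cos θ)/2 to get cos θ = 1 − 2(0.16) = 0.680, hence θ₀ = arccos 0.680 = 47.2°.
Waning ⇒ past full, so θ = 360° − 47.2° = 312.8°.
That fraction of the synodic month is 312.8/360 × 29.5 d ≈ 25.64 d.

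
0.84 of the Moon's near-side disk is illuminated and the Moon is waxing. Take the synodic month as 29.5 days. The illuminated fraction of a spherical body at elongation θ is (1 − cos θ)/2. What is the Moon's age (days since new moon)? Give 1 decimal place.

From f = (1 − cos θ)/2: cos θ = 1 − 2×0.84 = -0.680; arccos → 132.8°.
Before full moon the principal value applies: θ = 132.8°.
That fraction of the synodic month is 132.8/360 × 29.5 d ≈ 10.89 d.

10.9 days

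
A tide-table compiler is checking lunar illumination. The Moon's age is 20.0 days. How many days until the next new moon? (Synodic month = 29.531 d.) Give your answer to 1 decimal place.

The next new moon completes the synodic month: 29.531 − 20.0 = 9.531 days.

9.5 days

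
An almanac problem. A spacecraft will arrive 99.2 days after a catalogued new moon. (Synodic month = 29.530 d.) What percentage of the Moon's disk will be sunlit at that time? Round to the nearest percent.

Reduce mod P: 99.2 − 3×29.530 = 10.61 d into the current lunation.
Elongation θ = 360° × 10.61/29.530 ≈ 129.3°.
With cos θ = (-0.634), the lit fraction is (1 − (-0.634))/2 ≈ 0.817, so 82%.

82%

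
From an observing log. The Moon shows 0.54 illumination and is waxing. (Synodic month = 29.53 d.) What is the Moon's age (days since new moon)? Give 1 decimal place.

7.8 days

cos θ = 1 − 2f = -0.080, giving a principal value of 94.6°.
Before full moon the principal value applies: θ = 94.6°.
That fraction of the synodic month is 94.6/360 × 29.53 d ≈ 7.76 d.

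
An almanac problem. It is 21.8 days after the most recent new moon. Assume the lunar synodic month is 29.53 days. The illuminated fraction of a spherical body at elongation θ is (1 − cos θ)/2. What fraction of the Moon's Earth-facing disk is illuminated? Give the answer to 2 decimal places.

Phase angle: θ = 360°·(21.8 d)/(29.53 d) = 265.8°.
Illuminated fraction = (1 − cos 265.8°)/2 = (1 − (-0.074))/2 ≈ 0.537.

0.54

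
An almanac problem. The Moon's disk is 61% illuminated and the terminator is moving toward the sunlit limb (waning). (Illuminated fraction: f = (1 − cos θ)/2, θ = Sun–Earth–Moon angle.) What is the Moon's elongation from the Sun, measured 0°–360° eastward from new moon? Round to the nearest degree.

cos θ = 1 − 2f = -0.220, giving a principal value of 102.7°.
A waning Moon lies in 180°–360°, so θ = 360° − 102.7° = 257.3°.

257°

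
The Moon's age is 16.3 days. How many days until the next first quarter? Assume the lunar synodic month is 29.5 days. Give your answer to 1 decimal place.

First quarter occurs at elongation 90°, i.e. at age 29.5 × 90/360 = 7.375 d.
This lunation's first quarter (7.375 d) has passed, so add one period: 36.875 − 16.3 = 20.575 days.

20.6 days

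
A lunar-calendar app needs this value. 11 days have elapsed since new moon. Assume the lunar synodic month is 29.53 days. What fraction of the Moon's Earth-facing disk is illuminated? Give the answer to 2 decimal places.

The Moon has covered 11/29.53 of its cycle, so θ ≈ 360° × 11/29.53 = 134.1°.
Illuminated fraction = (1 − cos 134.1°)/2 = (1 − (-0.696))/2 ≈ 0.848.

0.85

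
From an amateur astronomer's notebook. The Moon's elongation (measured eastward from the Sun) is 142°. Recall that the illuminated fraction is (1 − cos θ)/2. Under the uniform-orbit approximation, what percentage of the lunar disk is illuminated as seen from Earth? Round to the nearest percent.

Half-versine of 142°: (1 − (-0.788))/2 = 0.894, i.e. 89%.

89%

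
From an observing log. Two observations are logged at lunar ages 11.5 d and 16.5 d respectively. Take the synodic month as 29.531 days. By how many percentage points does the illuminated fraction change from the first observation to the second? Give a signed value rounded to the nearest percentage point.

θ₁ = 360° × 11.5/29.531 = 140.2°, f₁ = (1 − cos θ₁)/2 = 0.884.
θ₂ = 360° × 16.5/29.531 = 201.1°, f₂ = (1 − cos θ₂)/2 = 0.966.
Change = f₂ − f₁ = +0.082 → +8 percentage points.

+8 percentage points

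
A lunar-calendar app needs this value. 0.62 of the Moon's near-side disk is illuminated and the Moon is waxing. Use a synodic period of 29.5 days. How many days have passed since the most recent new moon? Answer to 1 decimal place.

8.5 days

Invert f = (1 − cos θ)/2 to get cos θ = 1 − 2(0.62) = -0.240, hence θ₀ = arccos -0.240 = 103.9°.
Waxing ⇒ before full, so θ = 103.9°.
At 360°/29.5 d per day, 103.9° corresponds to 8.51 days.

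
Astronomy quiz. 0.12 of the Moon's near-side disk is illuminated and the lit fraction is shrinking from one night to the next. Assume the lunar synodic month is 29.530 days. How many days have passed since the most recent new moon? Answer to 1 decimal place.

Invert f = (1 − cos θ)/2 to get cos θ = 1 − 2(0.12) = 0.760, hence θ₀ = arccos 0.760 = 40.5°.
Since the Moon is past full (waning), take the reflex angle: θ = 360° − 40.5° = 319.5°.
Age = 29.530 × 319.5°/360° ≈ 26.20 days.

26.2 days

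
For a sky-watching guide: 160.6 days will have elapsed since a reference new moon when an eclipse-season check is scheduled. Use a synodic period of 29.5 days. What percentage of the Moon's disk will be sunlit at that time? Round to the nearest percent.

97%

160.6/29.5 = 5.444 lunations, so 5 complete cycles and 13.10 d into the next.
The Moon has covered 13.10/29.5 of its cycle, so θ ≈ 360° × 13.10/29.5 = 159.9°.
Illuminated fraction = (1 − cos 159.9°)/2 = (1 − (-0.939))/2 ≈ 0.969, so 97%.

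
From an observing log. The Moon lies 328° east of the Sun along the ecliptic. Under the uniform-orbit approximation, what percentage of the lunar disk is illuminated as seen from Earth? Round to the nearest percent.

cos 328° = 0.848, so f = (1 − 0.848)/2 = 0.076, i.e. 8%.

8%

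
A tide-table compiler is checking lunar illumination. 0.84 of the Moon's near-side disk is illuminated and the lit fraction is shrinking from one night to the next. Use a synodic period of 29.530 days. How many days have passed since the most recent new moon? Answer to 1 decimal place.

18.6 days

From f = (1 − cos θ)/2: cos θ = 1 − 2×0.84 = -0.680; arccos → 132.8°.
Waning ⇒ past full, so θ = 360° − 132.8° = 227.2°.
That fraction of the synodic month is 227.2/360 × 29.530 d ≈ 18.63 d.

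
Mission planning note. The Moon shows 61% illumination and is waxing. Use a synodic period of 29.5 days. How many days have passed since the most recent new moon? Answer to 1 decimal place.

cos θ = 1 − 2f = -0.220, giving a principal value of 102.7°.
Waxing ⇒ before full, so θ = 102.7°.
Age = 29.5 × 102.7°/360° ≈ 8.42 days.

8.4 days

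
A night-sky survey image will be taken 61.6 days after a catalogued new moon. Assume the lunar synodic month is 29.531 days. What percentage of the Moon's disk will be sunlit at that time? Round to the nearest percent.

Reduce mod P: 61.6 − 2×29.531 = 2.54 d into the current lunation.
The Moon has covered 2.54/29.531 of its cycle, so θ ≈ 360° × 2.54/29.531 = 30.9°.
Illuminated fraction = (1 − cos 30.9°)/2 = (1 − 0.858)/2 ≈ 0.071, so 7%.

7%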